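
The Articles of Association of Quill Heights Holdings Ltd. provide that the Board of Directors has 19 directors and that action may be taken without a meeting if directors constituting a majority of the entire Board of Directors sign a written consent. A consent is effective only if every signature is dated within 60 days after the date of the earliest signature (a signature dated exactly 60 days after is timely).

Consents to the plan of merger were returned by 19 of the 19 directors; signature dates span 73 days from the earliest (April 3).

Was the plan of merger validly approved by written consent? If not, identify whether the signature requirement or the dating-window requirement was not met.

Not effective — dating-window requirement not satisfied.

Signatures required: a majority of 19 — a majority of 19 is 10, so 10 needed; 19 signed. Sufficient.
Dating window: the latest signature is 73 days after the earliest; the limit is 60 days. Outside the window.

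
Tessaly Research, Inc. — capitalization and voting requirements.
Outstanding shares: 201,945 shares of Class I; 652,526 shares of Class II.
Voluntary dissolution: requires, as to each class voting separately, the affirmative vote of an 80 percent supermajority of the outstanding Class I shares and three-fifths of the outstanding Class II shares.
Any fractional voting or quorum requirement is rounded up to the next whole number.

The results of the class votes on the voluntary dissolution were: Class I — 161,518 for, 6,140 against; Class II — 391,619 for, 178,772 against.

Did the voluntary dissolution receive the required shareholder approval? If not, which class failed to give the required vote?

Class I: 4/5 of 201945 = 161556; 161,556 required, 161,518 in favor — not approved.
Class II: 3/5 of 652526 = 391515.60, rounded up to 391516; 391,516 required, 391,619 in favor — approved.

Not approved — the Class I shares did not give the required vote.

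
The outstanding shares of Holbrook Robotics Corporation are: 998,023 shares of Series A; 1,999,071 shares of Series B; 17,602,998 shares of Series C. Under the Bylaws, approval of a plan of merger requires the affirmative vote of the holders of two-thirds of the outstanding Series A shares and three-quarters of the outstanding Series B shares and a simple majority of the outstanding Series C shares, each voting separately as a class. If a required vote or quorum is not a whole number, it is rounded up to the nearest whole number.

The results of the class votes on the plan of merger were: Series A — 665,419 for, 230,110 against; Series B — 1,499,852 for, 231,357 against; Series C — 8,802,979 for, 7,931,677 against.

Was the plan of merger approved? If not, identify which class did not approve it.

Series A: 2/3 of 998023 = 665348.67, rounded up to 665349; 665,349 required, 665,419 in favor — approved.
Series B: 3/4 of 1999071 = 1499303.25, rounded up to 1499304; 1,499,304 required, 1,499,852 in favor — approved.
Series C: a majority of 17602998 is 8801500; 8,801,500 required, 8,802,979 in favor — approved.

Approved — every class gave the required vote.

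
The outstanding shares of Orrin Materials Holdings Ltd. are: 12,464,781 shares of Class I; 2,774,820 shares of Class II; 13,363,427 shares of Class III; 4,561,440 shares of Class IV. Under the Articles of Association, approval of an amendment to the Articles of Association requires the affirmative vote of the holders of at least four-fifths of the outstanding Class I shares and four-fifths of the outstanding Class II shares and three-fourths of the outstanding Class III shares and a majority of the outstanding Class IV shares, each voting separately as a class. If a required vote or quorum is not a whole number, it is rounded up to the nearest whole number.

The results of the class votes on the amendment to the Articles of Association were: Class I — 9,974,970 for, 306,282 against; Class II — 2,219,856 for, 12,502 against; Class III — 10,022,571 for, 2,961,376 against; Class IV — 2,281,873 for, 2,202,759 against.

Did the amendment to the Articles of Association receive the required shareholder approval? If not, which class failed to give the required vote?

Approved — every class gave the required vote.

Class I: 4/5 of 12464781 = 9971824.80, rounded up to 9971825; 9,971,825 required, 9,974,970 in favor — approved.
Class II: 4/5 of 2774820 = 2219856; 2,219,856 required, 2,219,856 in favor — approved.
Class III: 3/4 of 13363427 = 10022570.25, rounded up to 10022571; 10,022,571 required, 10,022,571 in favor — approved.
Class IV: a majority of 4561440 is 2280721; 2,280,721 required, 2,281,873 in favor — approved.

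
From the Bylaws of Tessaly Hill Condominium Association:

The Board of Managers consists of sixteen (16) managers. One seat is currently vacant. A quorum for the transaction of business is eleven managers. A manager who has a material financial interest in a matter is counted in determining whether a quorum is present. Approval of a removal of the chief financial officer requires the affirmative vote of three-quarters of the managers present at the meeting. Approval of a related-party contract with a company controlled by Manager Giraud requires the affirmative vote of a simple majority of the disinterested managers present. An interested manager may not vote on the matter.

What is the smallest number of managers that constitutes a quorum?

The quorum is fixed at 11.

11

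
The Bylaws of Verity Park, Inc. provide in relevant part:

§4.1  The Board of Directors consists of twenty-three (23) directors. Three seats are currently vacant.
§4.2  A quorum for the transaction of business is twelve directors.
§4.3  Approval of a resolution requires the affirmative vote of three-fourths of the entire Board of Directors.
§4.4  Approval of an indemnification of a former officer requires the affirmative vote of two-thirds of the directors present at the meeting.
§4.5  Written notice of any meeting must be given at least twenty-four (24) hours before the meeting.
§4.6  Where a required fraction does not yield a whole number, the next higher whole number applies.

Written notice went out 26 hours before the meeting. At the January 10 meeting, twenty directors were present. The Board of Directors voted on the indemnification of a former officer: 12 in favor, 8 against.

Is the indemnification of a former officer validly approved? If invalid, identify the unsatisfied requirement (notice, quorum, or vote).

Notice: 26 hours given; 24 required (26 ≥ 24). Satisfied.
Quorum: 20 present; quorum is 12. Satisfied.
Vote: the indemnification of a former officer requires two-thirds of the directors present (20). 2/3 of 20 = 13.33, rounded up to 14, so 14 affirmative votes are needed; 12 voted in favor. Not satisfied.

Invalid — vote requirement not satisfied.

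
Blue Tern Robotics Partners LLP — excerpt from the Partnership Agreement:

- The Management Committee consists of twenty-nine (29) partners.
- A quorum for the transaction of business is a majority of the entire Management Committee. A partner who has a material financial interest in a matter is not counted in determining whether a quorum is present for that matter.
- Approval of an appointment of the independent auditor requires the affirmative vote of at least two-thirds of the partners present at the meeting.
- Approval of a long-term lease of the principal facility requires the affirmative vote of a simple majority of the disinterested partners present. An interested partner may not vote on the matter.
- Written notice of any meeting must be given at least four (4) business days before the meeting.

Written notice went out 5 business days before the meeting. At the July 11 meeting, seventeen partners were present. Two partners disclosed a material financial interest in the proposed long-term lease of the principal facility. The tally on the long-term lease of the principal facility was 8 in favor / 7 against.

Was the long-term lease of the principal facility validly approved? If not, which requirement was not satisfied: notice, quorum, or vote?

Valid — all requirements satisfied.

Notice: 5 business days given; 4 required (5 ≥ 4). Satisfied.
Quorum: 17 present, but the 2 interested partners do not count, leaving 15. Quorum is 15. Satisfied.
Vote: the long-term lease of the principal facility requires a majority of the disinterested partners present (17 − 2 = 15). A majority of 15 is 8, so 8 affirmative votes are needed; 8 voted in favor. Satisfied.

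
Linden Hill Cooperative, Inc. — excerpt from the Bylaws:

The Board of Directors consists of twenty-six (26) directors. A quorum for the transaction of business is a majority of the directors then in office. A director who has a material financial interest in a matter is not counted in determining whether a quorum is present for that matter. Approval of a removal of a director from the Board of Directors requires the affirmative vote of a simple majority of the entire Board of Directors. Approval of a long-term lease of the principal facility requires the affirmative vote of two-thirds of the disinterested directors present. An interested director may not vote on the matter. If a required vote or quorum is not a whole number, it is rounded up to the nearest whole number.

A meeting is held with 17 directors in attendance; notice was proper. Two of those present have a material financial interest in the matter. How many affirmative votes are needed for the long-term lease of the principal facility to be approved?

10

The long-term lease of the principal facility requires two-thirds of the disinterested directors present (17 − 2 = 15).
2/3 of 15 = 10.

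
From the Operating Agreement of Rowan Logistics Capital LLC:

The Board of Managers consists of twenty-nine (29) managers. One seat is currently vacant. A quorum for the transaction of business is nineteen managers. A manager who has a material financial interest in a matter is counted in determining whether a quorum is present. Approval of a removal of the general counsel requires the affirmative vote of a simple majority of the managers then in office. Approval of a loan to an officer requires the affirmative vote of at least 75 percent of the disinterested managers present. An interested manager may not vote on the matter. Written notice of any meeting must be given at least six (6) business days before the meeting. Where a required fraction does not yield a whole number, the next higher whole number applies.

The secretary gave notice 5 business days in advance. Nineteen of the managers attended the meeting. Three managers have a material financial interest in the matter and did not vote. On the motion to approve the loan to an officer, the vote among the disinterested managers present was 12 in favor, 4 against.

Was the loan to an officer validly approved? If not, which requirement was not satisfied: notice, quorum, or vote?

Invalid — notice requirement not satisfied.

Notice: 5 business days given; 6 required (5 < 6). Not satisfied.
Quorum: 19 present (interested managers count toward quorum); quorum is 19. Satisfied.
Vote: the loan to an officer requires three-fourths of the disinterested managers present (19 − 3 = 16). 3/4 of 16 = 12, so 12 affirmative votes are needed; 12 voted in favor. Satisfied.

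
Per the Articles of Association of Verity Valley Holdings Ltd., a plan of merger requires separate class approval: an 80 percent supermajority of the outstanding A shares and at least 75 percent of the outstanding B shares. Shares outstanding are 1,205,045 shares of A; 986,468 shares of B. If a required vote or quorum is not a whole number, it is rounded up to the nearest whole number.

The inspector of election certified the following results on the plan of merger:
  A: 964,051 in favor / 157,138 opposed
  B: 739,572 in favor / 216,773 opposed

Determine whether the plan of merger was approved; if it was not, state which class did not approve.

A: 4/5 of 1205045 = 964036; 964,036 required, 964,051 in favor — approved.
B: 3/4 of 986468 = 739851; 739,851 required, 739,572 in favor — not approved.

Not approved — the B shares did not give the required vote.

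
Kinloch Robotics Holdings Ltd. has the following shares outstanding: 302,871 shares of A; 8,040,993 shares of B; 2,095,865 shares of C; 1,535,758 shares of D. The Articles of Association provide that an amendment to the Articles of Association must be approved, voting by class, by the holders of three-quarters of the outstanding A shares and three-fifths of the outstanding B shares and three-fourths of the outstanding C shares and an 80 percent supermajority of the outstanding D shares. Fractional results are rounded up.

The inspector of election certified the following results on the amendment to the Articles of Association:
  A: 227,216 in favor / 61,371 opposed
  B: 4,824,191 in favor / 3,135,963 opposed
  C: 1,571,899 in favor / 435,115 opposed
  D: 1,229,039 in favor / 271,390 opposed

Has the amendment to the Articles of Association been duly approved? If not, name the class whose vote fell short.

A: 3/4 of 302871 = 227153.25, rounded up to 227154; 227,154 required, 227,216 in favor — approved.
B: 3/5 of 8040993 = 4824595.80, rounded up to 4824596; 4,824,596 required, 4,824,191 in favor — not approved.
C: 3/4 of 2095865 = 1571898.75, rounded up to 1571899; 1,571,899 required, 1,571,899 in favor — approved.
D: 4/5 of 1535758 = 1228606.40, rounded up to 1228607; 1,228,607 required, 1,229,039 in favor — approved.

Not approved — the B shares did not give the required vote.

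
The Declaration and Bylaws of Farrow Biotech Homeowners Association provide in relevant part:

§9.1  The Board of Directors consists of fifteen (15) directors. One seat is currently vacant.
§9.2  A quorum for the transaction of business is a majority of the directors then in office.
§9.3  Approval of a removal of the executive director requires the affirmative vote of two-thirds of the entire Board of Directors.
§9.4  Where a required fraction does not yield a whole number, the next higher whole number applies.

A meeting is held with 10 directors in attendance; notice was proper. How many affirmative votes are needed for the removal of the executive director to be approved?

10

The removal of the executive director requires two-thirds of the entire Board of Directors (15).
2/3 of 15 = 10.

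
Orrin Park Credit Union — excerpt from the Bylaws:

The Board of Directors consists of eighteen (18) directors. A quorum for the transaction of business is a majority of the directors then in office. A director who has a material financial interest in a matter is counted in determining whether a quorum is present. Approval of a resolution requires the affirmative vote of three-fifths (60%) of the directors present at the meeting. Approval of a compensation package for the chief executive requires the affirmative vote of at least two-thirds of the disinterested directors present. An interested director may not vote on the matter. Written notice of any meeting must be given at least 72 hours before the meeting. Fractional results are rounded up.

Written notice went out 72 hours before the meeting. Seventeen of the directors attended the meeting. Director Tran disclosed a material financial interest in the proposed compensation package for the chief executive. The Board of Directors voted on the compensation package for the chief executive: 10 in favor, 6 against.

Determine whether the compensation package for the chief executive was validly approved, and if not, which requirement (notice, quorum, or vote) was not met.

Invalid — vote requirement not satisfied.

Notice: 72 hours given; 72 required (72 ≥ 72). Satisfied.
Quorum: 17 present (interested directors count toward quorum); quorum is 10. Satisfied.
Vote: the compensation package for the chief executive requires two-thirds of the disinterested directors present (17 − 1 = 16). 2/3 of 16 = 10.67, rounded up to 11, so 11 affirmative votes are needed; 10 voted in favor. Not satisfied.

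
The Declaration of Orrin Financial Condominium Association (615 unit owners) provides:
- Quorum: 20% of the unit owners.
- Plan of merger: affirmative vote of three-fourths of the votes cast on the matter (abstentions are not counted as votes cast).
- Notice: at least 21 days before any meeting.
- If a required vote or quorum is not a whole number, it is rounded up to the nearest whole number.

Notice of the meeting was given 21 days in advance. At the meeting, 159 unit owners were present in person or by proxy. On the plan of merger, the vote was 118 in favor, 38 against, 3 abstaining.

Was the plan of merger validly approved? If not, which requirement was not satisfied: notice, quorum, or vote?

Notice: 21 days given; 21 required. Satisfied.
Quorum: 20% of 615 = 123; 159 present. Satisfied.
Vote: requires three-fourths of the votes cast (159 − 3 abstaining = 156); 3/4 of 156 = 117, so 117 needed; 118 in favor. Satisfied.

Valid — all requirements satisfied.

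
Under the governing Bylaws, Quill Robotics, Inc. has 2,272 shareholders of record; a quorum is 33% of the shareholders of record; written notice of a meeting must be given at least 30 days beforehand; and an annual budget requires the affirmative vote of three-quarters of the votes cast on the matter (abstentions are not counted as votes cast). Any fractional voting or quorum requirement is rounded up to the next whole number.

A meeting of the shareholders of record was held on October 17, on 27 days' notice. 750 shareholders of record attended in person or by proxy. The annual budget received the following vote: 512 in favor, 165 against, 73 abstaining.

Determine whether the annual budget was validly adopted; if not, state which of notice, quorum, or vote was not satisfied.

Notice: 27 days given; 30 required. Not satisfied.
Quorum: 33% of 2,272 = 749.76, rounded up to 750; 750 present. Satisfied.
Vote: requires three-fourths of the votes cast (750 − 73 abstaining = 677); 3/4 of 677 = 507.75, rounded up to 508, so 508 needed; 512 in favor. Satisfied.

Invalid — notice requirement not satisfied.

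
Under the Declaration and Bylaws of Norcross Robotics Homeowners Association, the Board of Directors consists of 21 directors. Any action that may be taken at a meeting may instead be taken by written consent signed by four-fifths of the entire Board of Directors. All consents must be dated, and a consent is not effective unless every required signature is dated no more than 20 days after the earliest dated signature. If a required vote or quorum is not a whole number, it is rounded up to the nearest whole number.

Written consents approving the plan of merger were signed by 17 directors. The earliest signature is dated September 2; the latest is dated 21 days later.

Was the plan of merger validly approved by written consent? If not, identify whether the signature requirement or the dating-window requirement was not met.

Signatures required: four-fifths of 21 — 4/5 of 21 = 16.80, rounded up to 17, so 17 needed; 17 signed. Sufficient.
Dating window: the latest signature is 21 days after the earliest; the limit is 20 days. Outside the window.

Not effective — dating-window requirement not satisfied.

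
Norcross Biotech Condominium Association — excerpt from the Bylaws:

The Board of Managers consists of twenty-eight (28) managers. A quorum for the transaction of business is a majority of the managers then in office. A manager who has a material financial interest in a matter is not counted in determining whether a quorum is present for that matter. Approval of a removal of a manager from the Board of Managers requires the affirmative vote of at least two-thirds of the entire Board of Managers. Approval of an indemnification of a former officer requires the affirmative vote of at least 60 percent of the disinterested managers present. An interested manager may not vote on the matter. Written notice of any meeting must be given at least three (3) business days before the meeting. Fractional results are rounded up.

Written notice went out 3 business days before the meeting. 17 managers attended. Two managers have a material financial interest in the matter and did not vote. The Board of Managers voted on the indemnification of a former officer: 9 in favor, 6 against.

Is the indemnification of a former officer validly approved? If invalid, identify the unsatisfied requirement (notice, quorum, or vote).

Notice: 3 business days given; 3 required (3 ≥ 3). Satisfied.
Quorum: 17 present, but the 2 interested managers do not count, leaving 15. Quorum is 15. Satisfied.
Vote: the indemnification of a former officer requires three-fifths of the disinterested managers present (17 − 2 = 15). 3/5 of 15 = 9, so 9 affirmative votes are needed; 9 voted in favor. Satisfied.

Valid — all requirements satisfied.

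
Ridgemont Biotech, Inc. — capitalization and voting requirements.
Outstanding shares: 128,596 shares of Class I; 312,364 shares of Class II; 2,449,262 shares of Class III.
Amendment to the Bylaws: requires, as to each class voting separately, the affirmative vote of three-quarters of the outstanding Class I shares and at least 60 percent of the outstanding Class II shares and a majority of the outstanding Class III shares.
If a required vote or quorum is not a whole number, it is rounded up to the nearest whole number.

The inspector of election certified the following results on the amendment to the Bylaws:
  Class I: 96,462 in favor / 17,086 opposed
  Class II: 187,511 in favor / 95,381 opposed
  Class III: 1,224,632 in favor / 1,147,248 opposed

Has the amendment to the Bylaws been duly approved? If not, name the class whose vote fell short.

Approved — every class gave the required vote.

Class I: 3/4 of 128596 = 96447; 96,447 required, 96,462 in favor — approved.
Class II: 3/5 of 312364 = 187418.40, rounded up to 187419; 187,419 required, 187,511 in favor — approved.
Class III: a majority of 2449262 is 1224632; 1,224,632 required, 1,224,632 in favor — approved.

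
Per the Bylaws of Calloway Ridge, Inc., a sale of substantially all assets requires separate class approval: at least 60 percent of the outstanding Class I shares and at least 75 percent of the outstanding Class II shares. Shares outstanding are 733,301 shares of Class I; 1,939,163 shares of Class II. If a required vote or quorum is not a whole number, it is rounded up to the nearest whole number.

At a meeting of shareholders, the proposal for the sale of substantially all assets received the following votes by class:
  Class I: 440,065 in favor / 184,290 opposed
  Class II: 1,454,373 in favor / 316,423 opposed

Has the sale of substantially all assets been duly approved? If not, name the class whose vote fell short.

Class I: 3/5 of 733301 = 439980.60, rounded up to 439981; 439,981 required, 440,065 in favor — approved.
Class II: 3/4 of 1939163 = 1454372.25, rounded up to 1454373; 1,454,373 required, 1,454,373 in favor — approved.

Approved — every class gave the required vote.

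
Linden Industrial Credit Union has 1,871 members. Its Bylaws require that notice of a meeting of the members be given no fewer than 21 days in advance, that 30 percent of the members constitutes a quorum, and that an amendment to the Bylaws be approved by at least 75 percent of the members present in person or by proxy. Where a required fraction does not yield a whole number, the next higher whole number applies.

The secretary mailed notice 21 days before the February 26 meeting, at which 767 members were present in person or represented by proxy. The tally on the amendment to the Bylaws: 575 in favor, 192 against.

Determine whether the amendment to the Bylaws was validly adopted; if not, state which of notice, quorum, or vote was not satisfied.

Notice: 21 days given; 21 required. Satisfied.
Quorum: 30% of 1,871 = 561.30, rounded up to 562; 767 present. Satisfied.
Vote: requires three-fourths of those present (767); 3/4 of 767 = 575.25, rounded up to 576, so 576 needed; 575 in favor. Not satisfied.

Invalid — vote requirement not satisfied.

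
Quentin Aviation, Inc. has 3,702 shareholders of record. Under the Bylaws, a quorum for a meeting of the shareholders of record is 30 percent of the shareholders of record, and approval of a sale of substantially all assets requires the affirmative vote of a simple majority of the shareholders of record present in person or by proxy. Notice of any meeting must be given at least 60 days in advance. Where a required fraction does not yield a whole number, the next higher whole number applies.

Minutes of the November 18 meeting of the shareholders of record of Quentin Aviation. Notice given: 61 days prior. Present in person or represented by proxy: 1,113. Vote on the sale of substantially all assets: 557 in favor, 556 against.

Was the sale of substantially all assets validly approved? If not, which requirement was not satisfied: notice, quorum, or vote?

Valid — all requirements satisfied.

Notice: 61 days given; 60 required. Satisfied.
Quorum: 30% of 3,702 = 1,110.60, rounded up to 1,111; 1,113 present. Satisfied.
Vote: requires a majority of those present (1,113); a majority of 1113 is 557, so 557 needed; 557 in favor. Satisfied.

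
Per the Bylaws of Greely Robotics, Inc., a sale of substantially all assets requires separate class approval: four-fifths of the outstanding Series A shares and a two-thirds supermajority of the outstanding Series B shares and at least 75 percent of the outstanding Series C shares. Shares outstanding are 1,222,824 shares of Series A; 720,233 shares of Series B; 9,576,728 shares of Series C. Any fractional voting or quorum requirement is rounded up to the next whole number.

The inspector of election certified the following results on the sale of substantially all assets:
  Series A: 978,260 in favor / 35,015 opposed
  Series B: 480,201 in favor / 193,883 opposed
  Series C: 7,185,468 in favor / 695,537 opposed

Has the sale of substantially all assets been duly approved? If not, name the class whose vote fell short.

Series A: 4/5 of 1222824 = 978259.20, rounded up to 978260; 978,260 required, 978,260 in favor — approved.
Series B: 2/3 of 720233 = 480155.33, rounded up to 480156; 480,156 required, 480,201 in favor — approved.
Series C: 3/4 of 9576728 = 7182546; 7,182,546 required, 7,185,468 in favor — approved.

Approved — every class gave the required vote.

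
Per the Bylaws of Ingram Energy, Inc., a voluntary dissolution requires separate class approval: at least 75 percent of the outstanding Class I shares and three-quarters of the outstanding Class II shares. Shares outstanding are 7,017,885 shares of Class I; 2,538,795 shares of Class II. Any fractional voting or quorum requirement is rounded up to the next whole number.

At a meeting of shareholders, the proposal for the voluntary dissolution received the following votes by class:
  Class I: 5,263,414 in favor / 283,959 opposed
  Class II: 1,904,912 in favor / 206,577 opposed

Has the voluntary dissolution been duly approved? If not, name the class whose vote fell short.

Approved — every class gave the required vote.

Class I: 3/4 of 7017885 = 5263413.75, rounded up to 5263414; 5,263,414 required, 5,263,414 in favor — approved.
Class II: 3/4 of 2538795 = 1904096.25, rounded up to 1904097; 1,904,097 required, 1,904,912 in favor — approved.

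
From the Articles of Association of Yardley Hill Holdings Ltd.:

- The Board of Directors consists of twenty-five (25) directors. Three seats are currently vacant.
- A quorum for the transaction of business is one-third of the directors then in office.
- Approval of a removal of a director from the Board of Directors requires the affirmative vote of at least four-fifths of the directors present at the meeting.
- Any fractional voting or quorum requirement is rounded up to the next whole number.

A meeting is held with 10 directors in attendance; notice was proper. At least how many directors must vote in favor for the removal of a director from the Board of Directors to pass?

8

The removal of a director from the Board of Directors requires four-fifths of the directors present (10).
4/5 of 10 = 8.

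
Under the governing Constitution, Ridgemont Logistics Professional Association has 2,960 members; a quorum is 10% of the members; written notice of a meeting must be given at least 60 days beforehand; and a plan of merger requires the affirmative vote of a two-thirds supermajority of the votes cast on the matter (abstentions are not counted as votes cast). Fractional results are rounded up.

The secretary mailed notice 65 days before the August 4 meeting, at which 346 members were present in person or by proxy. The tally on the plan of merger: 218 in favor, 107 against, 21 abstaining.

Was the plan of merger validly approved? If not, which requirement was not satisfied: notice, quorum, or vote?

Valid — all requirements satisfied.

Notice: 65 days given; 60 required. Satisfied.
Quorum: 10% of 2,960 = 296; 346 present. Satisfied.
Vote: requires two-thirds of the votes cast (346 − 21 abstaining = 325); 2/3 of 325 = 216.67, rounded up to 217, so 217 needed; 218 in favor. Satisfied.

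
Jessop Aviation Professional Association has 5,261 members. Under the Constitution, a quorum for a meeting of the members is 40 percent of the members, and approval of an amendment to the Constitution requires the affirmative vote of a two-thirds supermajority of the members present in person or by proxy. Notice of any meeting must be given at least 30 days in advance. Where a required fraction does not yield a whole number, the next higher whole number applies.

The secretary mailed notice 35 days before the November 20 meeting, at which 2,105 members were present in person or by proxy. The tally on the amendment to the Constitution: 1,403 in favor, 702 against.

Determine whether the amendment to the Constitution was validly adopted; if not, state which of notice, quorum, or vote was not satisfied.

Invalid — vote requirement not satisfied.

Notice: 35 days given; 30 required. Satisfied.
Quorum: 40% of 5,261 = 2,104.40, rounded up to 2,105; 2,105 present. Satisfied.
Vote: requires two-thirds of those present (2,105); 2/3 of 2105 = 1403.33, rounded up to 1404, so 1,404 needed; 1,403 in favor. Not satisfied.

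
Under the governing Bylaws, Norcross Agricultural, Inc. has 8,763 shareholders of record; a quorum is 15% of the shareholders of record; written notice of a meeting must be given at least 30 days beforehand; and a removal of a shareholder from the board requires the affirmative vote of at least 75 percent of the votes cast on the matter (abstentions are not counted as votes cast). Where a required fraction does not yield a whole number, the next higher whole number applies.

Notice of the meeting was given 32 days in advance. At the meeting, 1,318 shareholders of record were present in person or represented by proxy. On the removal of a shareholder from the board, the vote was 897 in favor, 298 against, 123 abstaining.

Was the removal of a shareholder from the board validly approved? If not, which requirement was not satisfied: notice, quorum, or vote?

Notice: 32 days given; 30 required. Satisfied.
Quorum: 15% of 8,763 = 1,314.45, rounded up to 1,315; 1,318 present. Satisfied.
Vote: requires three-fourths of the votes cast (1,318 − 123 abstaining = 1,195); 3/4 of 1195 = 896.25, rounded up to 897, so 897 needed; 897 in favor. Satisfied.

Valid — all requirements satisfied.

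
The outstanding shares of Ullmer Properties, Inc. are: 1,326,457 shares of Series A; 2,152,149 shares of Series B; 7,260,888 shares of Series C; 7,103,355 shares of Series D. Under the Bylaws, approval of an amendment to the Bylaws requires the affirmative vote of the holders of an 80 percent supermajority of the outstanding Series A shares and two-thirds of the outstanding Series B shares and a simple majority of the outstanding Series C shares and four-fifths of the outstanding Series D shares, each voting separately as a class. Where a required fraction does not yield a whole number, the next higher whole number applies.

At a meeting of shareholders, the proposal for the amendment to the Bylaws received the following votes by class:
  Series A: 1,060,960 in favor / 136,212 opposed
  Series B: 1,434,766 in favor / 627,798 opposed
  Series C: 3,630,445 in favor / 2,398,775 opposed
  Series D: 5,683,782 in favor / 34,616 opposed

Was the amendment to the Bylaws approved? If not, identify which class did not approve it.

Series A: 4/5 of 1326457 = 1061165.60, rounded up to 1061166; 1,061,166 required, 1,060,960 in favor — not approved.
Series B: 2/3 of 2152149 = 1434766; 1,434,766 required, 1,434,766 in favor — approved.
Series C: a majority of 7260888 is 3630445; 3,630,445 required, 3,630,445 in favor — approved.
Series D: 4/5 of 7103355 = 5682684; 5,682,684 required, 5,683,782 in favor — approved.

Not approved — the Series A shares did not give the required vote.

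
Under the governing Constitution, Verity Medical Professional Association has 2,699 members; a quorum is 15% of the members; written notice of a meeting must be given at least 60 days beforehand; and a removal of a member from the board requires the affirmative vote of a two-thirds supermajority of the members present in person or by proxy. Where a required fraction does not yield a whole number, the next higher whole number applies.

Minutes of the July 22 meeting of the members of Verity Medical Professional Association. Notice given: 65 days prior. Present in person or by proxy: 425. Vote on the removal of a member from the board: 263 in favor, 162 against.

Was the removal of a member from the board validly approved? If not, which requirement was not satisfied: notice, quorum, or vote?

Invalid — vote requirement not satisfied.

Notice: 65 days given; 60 required. Satisfied.
Quorum: 15% of 2,699 = 404.85, rounded up to 405; 425 present. Satisfied.
Vote: requires two-thirds of those present (425); 2/3 of 425 = 283.33, rounded up to 284, so 284 needed; 263 in favor. Not satisfied.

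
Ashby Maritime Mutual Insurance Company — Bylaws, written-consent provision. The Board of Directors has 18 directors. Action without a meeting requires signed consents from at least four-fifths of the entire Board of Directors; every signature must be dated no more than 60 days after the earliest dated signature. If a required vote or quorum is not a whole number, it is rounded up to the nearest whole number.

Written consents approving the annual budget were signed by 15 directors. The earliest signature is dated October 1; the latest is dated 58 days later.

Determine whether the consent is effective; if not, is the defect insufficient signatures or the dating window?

Signatures required: at least four-fifths of 18 — 4/5 of 18 = 14.40, rounded up to 15, so 15 needed; 15 signed. Sufficient.
Dating window: the latest signature is 58 days after the earliest; the limit is 60 days. Within the window.

Effective — both the signature and dating-window requirements are satisfied.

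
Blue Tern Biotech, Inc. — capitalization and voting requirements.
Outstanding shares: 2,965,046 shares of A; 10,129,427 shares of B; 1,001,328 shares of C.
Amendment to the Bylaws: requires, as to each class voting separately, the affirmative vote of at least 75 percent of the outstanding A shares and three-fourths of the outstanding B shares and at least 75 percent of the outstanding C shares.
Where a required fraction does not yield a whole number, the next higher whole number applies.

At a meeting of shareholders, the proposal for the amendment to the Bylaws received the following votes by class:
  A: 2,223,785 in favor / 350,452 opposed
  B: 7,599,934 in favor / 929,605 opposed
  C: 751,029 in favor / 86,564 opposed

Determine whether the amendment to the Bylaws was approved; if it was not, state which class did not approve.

A: 3/4 of 2965046 = 2223784.50, rounded up to 2223785; 2,223,785 required, 2,223,785 in favor — approved.
B: 3/4 of 10129427 = 7597070.25, rounded up to 7597071; 7,597,071 required, 7,599,934 in favor — approved.
C: 3/4 of 1001328 = 750996; 750,996 required, 751,029 in favor — approved.

Approved — every class gave the required vote.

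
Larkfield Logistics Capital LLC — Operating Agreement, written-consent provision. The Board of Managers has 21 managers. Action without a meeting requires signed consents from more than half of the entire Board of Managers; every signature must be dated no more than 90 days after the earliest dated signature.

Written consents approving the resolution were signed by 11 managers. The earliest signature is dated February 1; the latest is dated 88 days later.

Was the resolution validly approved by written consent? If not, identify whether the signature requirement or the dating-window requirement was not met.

Effective — both the signature and dating-window requirements are satisfied.

Signatures required: more than half of 21 — a majority of 21 is 11, so 11 needed; 11 signed. Sufficient.
Dating window: the latest signature is 88 days after the earliest; the limit is 90 days. Within the window.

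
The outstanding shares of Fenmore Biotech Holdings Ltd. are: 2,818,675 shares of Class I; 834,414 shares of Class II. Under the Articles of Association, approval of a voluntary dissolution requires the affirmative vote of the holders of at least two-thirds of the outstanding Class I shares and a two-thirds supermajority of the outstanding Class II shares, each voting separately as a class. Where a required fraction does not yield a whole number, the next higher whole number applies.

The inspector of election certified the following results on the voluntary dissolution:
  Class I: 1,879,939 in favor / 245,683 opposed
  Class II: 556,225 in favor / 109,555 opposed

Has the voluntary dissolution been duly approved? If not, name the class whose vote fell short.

Class I: 2/3 of 2818675 = 1879116.67, rounded up to 1879117; 1,879,117 required, 1,879,939 in favor — approved.
Class II: 2/3 of 834414 = 556276; 556,276 required, 556,225 in favor — not approved.

Not approved — the Class II shares did not give the required vote.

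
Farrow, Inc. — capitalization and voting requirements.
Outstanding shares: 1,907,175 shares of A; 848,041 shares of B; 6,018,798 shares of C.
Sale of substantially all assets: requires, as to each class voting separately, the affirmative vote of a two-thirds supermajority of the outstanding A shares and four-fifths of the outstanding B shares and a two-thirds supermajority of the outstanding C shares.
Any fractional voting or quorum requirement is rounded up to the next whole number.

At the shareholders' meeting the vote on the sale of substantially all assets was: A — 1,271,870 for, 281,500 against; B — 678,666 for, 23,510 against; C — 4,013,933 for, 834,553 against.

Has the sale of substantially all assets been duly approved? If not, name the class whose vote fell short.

Approved — every class gave the required vote.

A: 2/3 of 1907175 = 1271450; 1,271,450 required, 1,271,870 in favor — approved.
B: 4/5 of 848041 = 678432.80, rounded up to 678433; 678,433 required, 678,666 in favor — approved.
C: 2/3 of 6018798 = 4012532; 4,012,532 required, 4,013,933 in favor — approved.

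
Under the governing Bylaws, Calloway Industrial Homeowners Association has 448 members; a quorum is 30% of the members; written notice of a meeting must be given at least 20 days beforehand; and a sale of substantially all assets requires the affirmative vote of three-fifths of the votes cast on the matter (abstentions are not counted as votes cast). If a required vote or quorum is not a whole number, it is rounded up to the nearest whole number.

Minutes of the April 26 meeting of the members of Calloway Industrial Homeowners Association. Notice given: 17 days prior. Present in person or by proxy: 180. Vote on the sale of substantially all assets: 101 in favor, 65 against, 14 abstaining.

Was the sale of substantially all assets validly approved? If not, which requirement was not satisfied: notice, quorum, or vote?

Invalid — notice requirement not satisfied.

Notice: 17 days given; 20 required. Not satisfied.
Quorum: 30% of 448 = 134.40, rounded up to 135; 180 present. Satisfied.
Vote: requires three-fifths of the votes cast (180 − 14 abstaining = 166); 3/5 of 166 = 99.60, rounded up to 100, so 100 needed; 101 in favor. Satisfied.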